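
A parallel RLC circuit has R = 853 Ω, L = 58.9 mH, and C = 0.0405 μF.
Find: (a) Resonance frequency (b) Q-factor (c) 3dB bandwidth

Step 1 — Resonance: ω₀ = 1/√(LC) = 1/√(0.0589·4.05e-08) = 2.047e+04 rad/s.
Step 2 — f₀ = ω₀/(2π) = 3259 Hz.
Step 3 — Parallel Q: Q = R/(ω₀L) = 853/(2.047e+04·0.0589) = 0.7073.
Step 4 — Bandwidth: Δω = ω₀/Q = 2.895e+04 rad/s; BW = Δω/(2π) = 4607 Hz.

(a) f₀ = 3259 Hz  (b) Q = 0.7073  (c) BW = 4607 Hz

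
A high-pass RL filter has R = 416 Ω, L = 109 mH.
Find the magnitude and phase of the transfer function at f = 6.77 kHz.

Step 1 — Angular frequency: ω = 2π·6770 = 4.254e+04 rad/s.
Step 2 — Transfer function: H(jω) = jωL/(R + jωL).
Step 3 — Numerator jωL = j·4637; denominator R + jωL = 416 + j4637.
Step 4 — H = 0.992 + j0.08901.
Step 5 — Magnitude: |H| = 0.996 (-0.0 dB); phase: φ = 5.1°.

|H| = 0.996 (-0.0 dB), φ = 5.1°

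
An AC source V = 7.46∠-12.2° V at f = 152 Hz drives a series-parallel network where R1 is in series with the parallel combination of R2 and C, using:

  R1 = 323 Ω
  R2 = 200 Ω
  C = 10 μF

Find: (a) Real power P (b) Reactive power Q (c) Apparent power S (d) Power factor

Step 1 — Angular frequency: ω = 2π·f = 2π·152 = 955 rad/s.
Step 2 — Component impedances:
  R1: Z = R = 323 Ω
  R2: Z = R = 200 Ω
  C: Z = 1/(jωC) = -j/(ω·C) = 0 - j104.7 Ω
Step 3 — Parallel branch: R2 || C = 1/(1/R2 + 1/C) = 43.03 - j82.18 Ω.
Step 4 — Series with R1: Z_total = R1 + (R2 || C) = 366 - j82.18 Ω = 375.1∠-12.7° Ω.
Step 5 — Source phasor: V = 7.46∠-12.2° V = 7.292 - j1.576 V.
Step 6 — Current: I = V / Z = 0.01989 + j0.0001577 A = 0.01989∠0.5° A.
Step 7 — Complex power: S = V·I* = 0.1447 - j0.0325 VA.
Step 8 — Real power: P = Re(S) = 0.1447 W.
Step 9 — Reactive power: Q = Im(S) = -0.0325 VAR.
Step 10 — Apparent power: |S| = 0.1483 VA.
Step 11 — Power factor: PF = P/|S| = 0.9757 (leading).

(a) P = 0.1447 W  (b) Q = -0.0325 VAR  (c) S = 0.1483 VA  (d) PF = 0.9757 (leading)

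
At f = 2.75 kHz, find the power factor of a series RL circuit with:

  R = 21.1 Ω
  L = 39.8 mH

Step 1 — Angular frequency: ω = 2π·f = 2π·2750 = 1.728e+04 rad/s.
Step 2 — Component impedances:
  R: Z = R = 21.1 Ω
  L: Z = jωL = j·1.728e+04·0.0398 = 0 + j687.7 Ω
Step 3 — Series combination: Z_total = R + L = 21.1 + j687.7 Ω = 688∠88.2° Ω.
Step 4 — Power factor: PF = cos(φ) = Re(Z)/|Z| = 21.1/688 = 0.03067.
Step 5 — Type: Im(Z) = 687.7 ⇒ lagging (phase φ = 88.2°).

PF = 0.03067 (lagging, φ = 88.2°)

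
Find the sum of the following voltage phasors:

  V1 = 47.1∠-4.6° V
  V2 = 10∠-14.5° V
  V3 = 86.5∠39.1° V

Step 1 — Convert each phasor to rectangular form:
  V1 = 47.1·(cos(-4.6°) + j·sin(-4.6°)) = 46.95 - j3.777 V
  V2 = 10·(cos(-14.5°) + j·sin(-14.5°)) = 9.681 - j2.504 V
  V3 = 86.5·(cos(39.1°) + j·sin(39.1°)) = 67.13 + j54.55 V
Step 2 — Sum components: V_total = 123.8 + j48.27 V.
Step 3 — Convert to polar: |V_total| = 132.8 V, ∠V_total = 21.3°.

V_total = 132.8∠21.3° V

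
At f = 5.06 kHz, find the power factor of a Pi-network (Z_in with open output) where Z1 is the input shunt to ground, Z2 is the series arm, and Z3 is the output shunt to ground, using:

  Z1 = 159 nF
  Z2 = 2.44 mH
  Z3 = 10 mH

Step 1 — Angular frequency: ω = 2π·f = 2π·5060 = 3.179e+04 rad/s.
Step 2 — Component impedances:
  Z1: Z = 1/(jωC) = -j/(ω·C) = 0 - j197.8 Ω
  Z2: Z = jωL = j·3.179e+04·0.00244 = 0 + j77.57 Ω
  Z3: Z = jωL = j·3.179e+04·0.01 = 0 + j317.9 Ω
Step 3 — With open output, the series arm Z2 and the output shunt Z3 appear in series to ground: Z2 + Z3 = 0 + j395.5 Ω.
Step 4 — Parallel with input shunt Z1: Z_in = Z1 || (Z2 + Z3) = 0 - j395.8 Ω = 395.8∠-90.0° Ω.
Step 5 — Power factor: PF = cos(φ) = Re(Z)/|Z| = 0/395.8 = 0.
Step 6 — Type: Im(Z) = -395.8 ⇒ leading (phase φ = -90.0°).

PF = 0 (leading, φ = -90.0°)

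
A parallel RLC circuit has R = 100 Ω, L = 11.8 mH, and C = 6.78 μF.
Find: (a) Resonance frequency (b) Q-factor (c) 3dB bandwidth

Step 1 — Resonance: ω₀ = 1/√(LC) = 1/√(0.0118·6.78e-06) = 3535 rad/s.
Step 2 — f₀ = ω₀/(2π) = 562.7 Hz.
Step 3 — Parallel Q: Q = R/(ω₀L) = 100/(3535·0.0118) = 2.397.
Step 4 — Bandwidth: Δω = ω₀/Q = 1475 rad/s; BW = Δω/(2π) = 234.7 Hz.

(a) f₀ = 562.7 Hz  (b) Q = 2.397  (c) BW = 234.7 Hz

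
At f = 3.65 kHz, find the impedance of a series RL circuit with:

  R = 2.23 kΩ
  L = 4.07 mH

Step 1 — Angular frequency: ω = 2π·f = 2π·3650 = 2.293e+04 rad/s.
Step 2 — Component impedances:
  R: Z = R = 2230 Ω
  L: Z = jωL = j·2.293e+04·0.00407 = 0 + j93.34 Ω
Step 3 — Series combination: Z_total = R + L = 2230 + j93.34 Ω = 2232∠2.4° Ω.

Z = 2230 + j93.34 Ω = 2232∠2.4° Ω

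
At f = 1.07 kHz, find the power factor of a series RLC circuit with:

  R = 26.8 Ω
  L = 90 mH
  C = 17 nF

Step 1 — Angular frequency: ω = 2π·f = 2π·1070 = 6723 rad/s.
Step 2 — Component impedances:
  R: Z = R = 26.8 Ω
  L: Z = jωL = j·6723·0.09 = 0 + j605.1 Ω
  C: Z = 1/(jωC) = -j/(ω·C) = 0 - j8750 Ω
Step 3 — Series combination: Z_total = R + L + C = 26.8 - j8145 Ω = 8145∠-89.8° Ω.
Step 4 — Power factor: PF = cos(φ) = Re(Z)/|Z| = 26.8/8144.6 = 0.003291.
Step 5 — Type: Im(Z) = -8145 ⇒ leading (phase φ = -89.8°).

PF = 0.003291 (leading, φ = -89.8°)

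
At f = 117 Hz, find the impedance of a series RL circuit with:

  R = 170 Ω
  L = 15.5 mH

Step 1 — Angular frequency: ω = 2π·f = 2π·117 = 735.1 rad/s.
Step 2 — Component impedances:
  R: Z = R = 170 Ω
  L: Z = jωL = j·735.1·0.0155 = 0 + j11.39 Ω
Step 3 — Series combination: Z_total = R + L = 170 + j11.39 Ω = 170.4∠3.8° Ω.

Z = 170 + j11.39 Ω = 170.4∠3.8° Ω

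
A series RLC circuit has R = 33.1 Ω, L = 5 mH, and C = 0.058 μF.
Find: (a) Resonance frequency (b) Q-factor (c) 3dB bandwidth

Step 1 — Resonance: ω₀ = 1/√(LC) = 1/√(0.005·5.8e-08) = 5.872e+04 rad/s.
Step 2 — f₀ = ω₀/(2π) = 9346 Hz.
Step 3 — Series Q: Q = ω₀L/R = 5.872e+04·0.005/33.1 = 8.87.
Step 4 — Bandwidth: Δω = ω₀/Q = 6620 rad/s; BW = Δω/(2π) = 1054 Hz.

(a) f₀ = 9346 Hz  (b) Q = 8.87  (c) BW = 1054 Hz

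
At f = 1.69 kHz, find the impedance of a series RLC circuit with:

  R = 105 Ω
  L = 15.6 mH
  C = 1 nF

Step 1 — Angular frequency: ω = 2π·f = 2π·1690 = 1.062e+04 rad/s.
Step 2 — Component impedances:
  R: Z = R = 105 Ω
  L: Z = jωL = j·1.062e+04·0.0156 = 0 + j165.6 Ω
  C: Z = 1/(jωC) = -j/(ω·C) = 0 - j9.417e+04 Ω
Step 3 — Series combination: Z_total = R + L + C = 105 - j9.401e+04 Ω = 9.401e+04∠-89.9° Ω.

Z = 105 - j9.401e+04 Ω = 9.401e+04∠-89.9° Ω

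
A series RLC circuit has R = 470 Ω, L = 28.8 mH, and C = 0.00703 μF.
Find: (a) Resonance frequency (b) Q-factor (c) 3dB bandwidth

Step 1 — Resonance: ω₀ = 1/√(LC) = 1/√(0.0288·7.03e-09) = 7.028e+04 rad/s.
Step 2 — f₀ = ω₀/(2π) = 1.119e+04 Hz.
Step 3 — Series Q: Q = ω₀L/R = 7.028e+04·0.0288/470 = 4.306.
Step 4 — Bandwidth: Δω = ω₀/Q = 1.632e+04 rad/s; BW = Δω/(2π) = 2597 Hz.

(a) f₀ = 1.119e+04 Hz  (b) Q = 4.306  (c) BW = 2597 Hz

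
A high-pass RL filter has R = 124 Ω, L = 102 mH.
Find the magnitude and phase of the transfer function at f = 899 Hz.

Step 1 — Angular frequency: ω = 2π·899 = 5649 rad/s.
Step 2 — Transfer function: H(jω) = jωL/(R + jωL).
Step 3 — Numerator jωL = j·576.2; denominator R + jωL = 124 + j576.2.
Step 4 — H = 0.9557 + j0.2057.
Step 5 — Magnitude: |H| = 0.9776 (-0.2 dB); phase: φ = 12.1°.

|H| = 0.9776 (-0.2 dB), φ = 12.1°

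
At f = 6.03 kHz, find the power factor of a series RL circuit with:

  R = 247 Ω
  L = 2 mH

Step 1 — Angular frequency: ω = 2π·f = 2π·6030 = 3.789e+04 rad/s.
Step 2 — Component impedances:
  R: Z = R = 247 Ω
  L: Z = jωL = j·3.789e+04·0.002 = 0 + j75.78 Ω
Step 3 — Series combination: Z_total = R + L = 247 + j75.78 Ω = 258.4∠17.1° Ω.
Step 4 — Power factor: PF = cos(φ) = Re(Z)/|Z| = 247/258.36 = 0.956.
Step 5 — Type: Im(Z) = 75.78 ⇒ lagging (phase φ = 17.1°).

PF = 0.956 (lagging, φ = 17.1°)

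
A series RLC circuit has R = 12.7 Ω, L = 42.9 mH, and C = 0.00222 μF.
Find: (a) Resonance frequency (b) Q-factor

Step 1 — Resonance condition Im(Z)=0 gives ω₀ = 1/√(LC).
Step 2 — ω₀ = 1/√(0.0429·2.22e-09) = 1.025e+05 rad/s.
Step 3 — f₀ = ω₀/(2π) = 1.631e+04 Hz.
Step 4 — Series Q: Q = ω₀L/R = 1.025e+05·0.0429/12.7 = 346.1.

(a) f₀ = 1.631e+04 Hz  (b) Q = 346.1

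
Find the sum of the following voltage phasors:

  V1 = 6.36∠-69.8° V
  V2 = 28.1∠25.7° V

Step 1 — Convert each phasor to rectangular form:
  V1 = 6.36·(cos(-69.8°) + j·sin(-69.8°)) = 2.196 - j5.969 V
  V2 = 28.1·(cos(25.7°) + j·sin(25.7°)) = 25.32 + j12.19 V
Step 2 — Sum components: V_total = 27.52 + j6.217 V.
Step 3 — Convert to polar: |V_total| = 28.21 V, ∠V_total = 12.7°.

V_total = 28.21∠12.7° V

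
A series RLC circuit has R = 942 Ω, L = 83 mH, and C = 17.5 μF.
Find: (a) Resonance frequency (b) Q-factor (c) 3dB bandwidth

Step 1 — Resonance: ω₀ = 1/√(LC) = 1/√(0.083·1.75e-05) = 829.7 rad/s.
Step 2 — f₀ = ω₀/(2π) = 132.1 Hz.
Step 3 — Series Q: Q = ω₀L/R = 829.7·0.083/942 = 0.07311.
Step 4 — Bandwidth: Δω = ω₀/Q = 1.135e+04 rad/s; BW = Δω/(2π) = 1806 Hz.

(a) f₀ = 132.1 Hz  (b) Q = 0.07311  (c) BW = 1806 Hz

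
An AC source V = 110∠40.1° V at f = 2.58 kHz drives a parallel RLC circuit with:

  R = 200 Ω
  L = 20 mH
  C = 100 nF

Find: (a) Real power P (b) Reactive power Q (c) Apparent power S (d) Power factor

Step 1 — Angular frequency: ω = 2π·f = 2π·2580 = 1.621e+04 rad/s.
Step 2 — Component impedances:
  R: Z = R = 200 Ω
  L: Z = jωL = j·1.621e+04·0.02 = 0 + j324.2 Ω
  C: Z = 1/(jωC) = -j/(ω·C) = 0 - j616.9 Ω
Step 3 — Parallel combination: 1/Z_total = 1/R + 1/L + 1/C; Z_total = 184.2 + j53.92 Ω = 191.9∠16.3° Ω.
Step 4 — Source phasor: V = 110∠40.1° V = 84.14 + j70.85 V.
Step 5 — Current: I = V / Z = 0.5244 + j0.2311 A = 0.5731∠23.8° A.
Step 6 — Complex power: S = V·I* = 60.5 + j17.71 VA.
Step 7 — Real power: P = Re(S) = 60.5 W.
Step 8 — Reactive power: Q = Im(S) = 17.71 VAR.
Step 9 — Apparent power: |S| = 63.04 VA.
Step 10 — Power factor: PF = P/|S| = 0.9597 (lagging).

(a) P = 60.5 W  (b) Q = 17.71 VAR  (c) S = 63.04 VA  (d) PF = 0.9597 (lagging)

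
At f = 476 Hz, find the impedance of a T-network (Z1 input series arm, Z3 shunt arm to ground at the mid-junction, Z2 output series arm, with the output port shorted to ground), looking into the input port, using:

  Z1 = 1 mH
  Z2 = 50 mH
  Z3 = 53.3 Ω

Step 1 — Angular frequency: ω = 2π·f = 2π·476 = 2991 rad/s.
Step 2 — Component impedances:
  Z1: Z = jωL = j·2991·0.001 = 0 + j2.991 Ω
  Z2: Z = jωL = j·2991·0.05 = 0 + j149.5 Ω
  Z3: Z = R = 53.3 Ω
Step 3 — With the output port shorted to ground, the output series arm Z2 runs from the junction to ground; the shunt arm Z3 also runs from the junction to ground. They appear in parallel: Z3 || Z2 = 47.29 + j16.86 Ω.
Step 4 — Series with input arm Z1: Z_in = Z1 + (Z3 || Z2) = 47.29 + j19.85 Ω = 51.29∠22.8° Ω.

Z = 47.29 + j19.85 Ω = 51.29∠22.8° Ω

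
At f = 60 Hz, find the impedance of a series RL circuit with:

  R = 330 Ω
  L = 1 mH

Step 1 — Angular frequency: ω = 2π·f = 2π·60 = 377 rad/s.
Step 2 — Component impedances:
  R: Z = R = 330 Ω
  L: Z = jωL = j·377·0.001 = 0 + j0.377 Ω
Step 3 — Series combination: Z_total = R + L = 330 + j0.377 Ω = 330∠0.1° Ω.

Z = 330 + j0.377 Ω = 330∠0.1° Ω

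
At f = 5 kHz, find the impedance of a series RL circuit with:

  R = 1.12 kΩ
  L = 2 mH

Step 1 — Angular frequency: ω = 2π·f = 2π·5000 = 3.142e+04 rad/s.
Step 2 — Component impedances:
  R: Z = R = 1120 Ω
  L: Z = jωL = j·3.142e+04·0.002 = 0 + j62.83 Ω
Step 3 — Series combination: Z_total = R + L = 1120 + j62.83 Ω = 1122∠3.2° Ω.

Z = 1120 + j62.83 Ω = 1122∠3.2° Ω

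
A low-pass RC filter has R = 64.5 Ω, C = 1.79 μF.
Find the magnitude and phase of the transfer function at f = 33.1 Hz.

Step 1 — Angular frequency: ω = 2π·33.1 = 208 rad/s.
Step 2 — Transfer function: H(jω) = 1/(1 + jωRC).
Step 3 — Denominator: 1 + jωRC = 1 + j·208·64.5·1.79e-06 = 1 + j0.02401.
Step 4 — H = 0.9994 - j0.024.
Step 5 — Magnitude: |H| = 0.9997 (-0.0 dB); phase: φ = -1.4°.

|H| = 0.9997 (-0.0 dB), φ = -1.4°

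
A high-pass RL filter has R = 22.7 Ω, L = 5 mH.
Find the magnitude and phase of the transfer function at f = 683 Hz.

Step 1 — Angular frequency: ω = 2π·683 = 4291 rad/s.
Step 2 — Transfer function: H(jω) = jωL/(R + jωL).
Step 3 — Numerator jωL = j·21.46; denominator R + jωL = 22.7 + j21.46.
Step 4 — H = 0.4719 + j0.4992.
Step 5 — Magnitude: |H| = 0.6869 (-3.3 dB); phase: φ = 46.6°.

|H| = 0.6869 (-3.3 dB), φ = 46.6°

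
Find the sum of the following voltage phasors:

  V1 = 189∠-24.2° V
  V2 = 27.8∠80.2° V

Step 1 — Convert each phasor to rectangular form:
  V1 = 189·(cos(-24.2°) + j·sin(-24.2°)) = 172.4 - j77.48 V
  V2 = 27.8·(cos(80.2°) + j·sin(80.2°)) = 4.732 + j27.39 V
Step 2 — Sum components: V_total = 177.1 - j50.08 V.
Step 3 — Convert to polar: |V_total| = 184.1 V, ∠V_total = -15.8°.

V_total = 184.1∠-15.8° V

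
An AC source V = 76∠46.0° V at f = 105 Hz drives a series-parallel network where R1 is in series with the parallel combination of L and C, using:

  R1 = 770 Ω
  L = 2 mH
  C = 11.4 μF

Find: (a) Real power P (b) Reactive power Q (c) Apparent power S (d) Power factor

Step 1 — Angular frequency: ω = 2π·f = 2π·105 = 659.7 rad/s.
Step 2 — Component impedances:
  R1: Z = R = 770 Ω
  L: Z = jωL = j·659.7·0.002 = 0 + j1.319 Ω
  C: Z = 1/(jωC) = -j/(ω·C) = 0 - j133 Ω
Step 3 — Parallel branch: L || C = 1/(1/L + 1/C) = 0 + j1.333 Ω.
Step 4 — Series with R1: Z_total = R1 + (L || C) = 770 + j1.333 Ω = 770∠0.1° Ω.
Step 5 — Source phasor: V = 76∠46.0° V = 52.79 + j54.67 V.
Step 6 — Current: I = V / Z = 0.06869 + j0.07088 A = 0.0987∠45.9° A.
Step 7 — Complex power: S = V·I* = 7.501 + j0.01298 VA.
Step 8 — Real power: P = Re(S) = 7.501 W.
Step 9 — Reactive power: Q = Im(S) = 0.01298 VAR.
Step 10 — Apparent power: |S| = 7.501 VA.
Step 11 — Power factor: PF = P/|S| = 1 (lagging).

(a) P = 7.501 W  (b) Q = 0.01298 VAR  (c) S = 7.501 VA  (d) PF = 1 (lagging)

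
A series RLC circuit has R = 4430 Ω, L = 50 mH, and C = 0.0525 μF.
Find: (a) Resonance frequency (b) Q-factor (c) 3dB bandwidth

Step 1 — Resonance: ω₀ = 1/√(LC) = 1/√(0.05·5.25e-08) = 1.952e+04 rad/s.
Step 2 — f₀ = ω₀/(2π) = 3106 Hz.
Step 3 — Series Q: Q = ω₀L/R = 1.952e+04·0.05/4430 = 0.2203.
Step 4 — Bandwidth: Δω = ω₀/Q = 8.86e+04 rad/s; BW = Δω/(2π) = 1.41e+04 Hz.

(a) f₀ = 3106 Hz  (b) Q = 0.2203  (c) BW = 1.41e+04 Hz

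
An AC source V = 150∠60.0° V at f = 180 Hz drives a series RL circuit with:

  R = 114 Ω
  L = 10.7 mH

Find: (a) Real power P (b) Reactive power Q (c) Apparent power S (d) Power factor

Step 1 — Angular frequency: ω = 2π·f = 2π·180 = 1131 rad/s.
Step 2 — Component impedances:
  R: Z = R = 114 Ω
  L: Z = jωL = j·1131·0.0107 = 0 + j12.1 Ω
Step 3 — Series combination: Z_total = R + L = 114 + j12.1 Ω = 114.6∠6.1° Ω.
Step 4 — Source phasor: V = 150∠60.0° V = 75 + j129.9 V.
Step 5 — Current: I = V / Z = 0.7702 + j1.058 A = 1.308∠53.9° A.
Step 6 — Complex power: S = V·I* = 195.2 + j20.72 VA.
Step 7 — Real power: P = Re(S) = 195.2 W.
Step 8 — Reactive power: Q = Im(S) = 20.72 VAR.
Step 9 — Apparent power: |S| = 196.3 VA.
Step 10 — Power factor: PF = P/|S| = 0.9944 (lagging).

(a) P = 195.2 W  (b) Q = 20.72 VAR  (c) S = 196.3 VA  (d) PF = 0.9944 (lagging)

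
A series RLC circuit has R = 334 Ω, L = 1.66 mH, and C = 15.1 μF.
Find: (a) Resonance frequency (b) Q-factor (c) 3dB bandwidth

Step 1 — Resonance: ω₀ = 1/√(LC) = 1/√(0.00166·1.51e-05) = 6316 rad/s.
Step 2 — f₀ = ω₀/(2π) = 1005 Hz.
Step 3 — Series Q: Q = ω₀L/R = 6316·0.00166/334 = 0.03139.
Step 4 — Bandwidth: Δω = ω₀/Q = 2.012e+05 rad/s; BW = Δω/(2π) = 3.202e+04 Hz.

(a) f₀ = 1005 Hz  (b) Q = 0.03139  (c) BW = 3.202e+04 Hz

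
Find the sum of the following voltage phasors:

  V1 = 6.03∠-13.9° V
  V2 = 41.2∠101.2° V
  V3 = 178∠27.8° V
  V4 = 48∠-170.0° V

Step 1 — Convert each phasor to rectangular form:
  V1 = 6.03·(cos(-13.9°) + j·sin(-13.9°)) = 5.853 - j1.449 V
  V2 = 41.2·(cos(101.2°) + j·sin(101.2°)) = -8.002 + j40.42 V
  V3 = 178·(cos(27.8°) + j·sin(27.8°)) = 157.5 + j83.02 V
  V4 = 48·(cos(-170.0°) + j·sin(-170.0°)) = -47.27 - j8.335 V
Step 2 — Sum components: V_total = 108 + j113.6 V.
Step 3 — Convert to polar: |V_total| = 156.8 V, ∠V_total = 46.5°.

V_total = 156.8∠46.5° V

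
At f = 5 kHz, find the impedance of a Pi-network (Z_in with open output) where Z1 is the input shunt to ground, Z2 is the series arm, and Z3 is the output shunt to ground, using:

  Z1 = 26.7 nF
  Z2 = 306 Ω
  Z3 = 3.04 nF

Step 1 — Angular frequency: ω = 2π·f = 2π·5000 = 3.142e+04 rad/s.
Step 2 — Component impedances:
  Z1: Z = 1/(jωC) = -j/(ω·C) = 0 - j1192 Ω
  Z2: Z = R = 306 Ω
  Z3: Z = 1/(jωC) = -j/(ω·C) = 0 - j1.047e+04 Ω
Step 3 — With open output, the series arm Z2 and the output shunt Z3 appear in series to ground: Z2 + Z3 = 306 - j1.047e+04 Ω.
Step 4 — Parallel with input shunt Z1: Z_in = Z1 || (Z2 + Z3) = 3.195 - j1070 Ω = 1070∠-89.8° Ω.

Z = 3.195 - j1070 Ω = 1070∠-89.8° Ω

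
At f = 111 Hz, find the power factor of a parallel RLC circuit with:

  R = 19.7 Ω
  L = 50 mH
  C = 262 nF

Step 1 — Angular frequency: ω = 2π·f = 2π·111 = 697.4 rad/s.
Step 2 — Component impedances:
  R: Z = R = 19.7 Ω
  L: Z = jωL = j·697.4·0.05 = 0 + j34.87 Ω
  C: Z = 1/(jωC) = -j/(ω·C) = 0 - j5473 Ω
Step 3 — Parallel combination: 1/Z_total = 1/R + 1/L + 1/C; Z_total = 14.98 + j8.409 Ω = 17.18∠29.3° Ω.
Step 4 — Power factor: PF = cos(φ) = Re(Z)/|Z| = 14.98/17.179 = 0.872.
Step 5 — Type: Im(Z) = 8.409 ⇒ lagging (phase φ = 29.3°).

PF = 0.872 (lagging, φ = 29.3°)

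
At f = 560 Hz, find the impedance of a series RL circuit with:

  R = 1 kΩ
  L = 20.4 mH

Step 1 — Angular frequency: ω = 2π·f = 2π·560 = 3519 rad/s.
Step 2 — Component impedances:
  R: Z = R = 1000 Ω
  L: Z = jωL = j·3519·0.0204 = 0 + j71.78 Ω
Step 3 — Series combination: Z_total = R + L = 1000 + j71.78 Ω = 1003∠4.1° Ω.

Z = 1000 + j71.78 Ω = 1003∠4.1° Ω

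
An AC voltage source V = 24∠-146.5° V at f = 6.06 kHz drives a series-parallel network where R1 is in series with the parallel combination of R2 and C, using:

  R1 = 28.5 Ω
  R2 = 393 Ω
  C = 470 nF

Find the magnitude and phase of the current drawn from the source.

Step 1 — Angular frequency: ω = 2π·f = 2π·6060 = 3.808e+04 rad/s.
Step 2 — Component impedances:
  R1: Z = R = 28.5 Ω
  R2: Z = R = 393 Ω
  C: Z = 1/(jωC) = -j/(ω·C) = 0 - j55.88 Ω
Step 3 — Parallel branch: R2 || C = 1/(1/R2 + 1/C) = 7.788 - j54.77 Ω.
Step 4 — Series with R1: Z_total = R1 + (R2 || C) = 36.29 - j54.77 Ω = 65.7∠-56.5° Ω.
Step 5 — Source phasor: V = 24∠-146.5° V = -20.01 - j13.25 V.
Step 6 — Ohm's law: I = V / Z_total = (-20.01 - j13.25) / (36.29 - j54.77) = -0.0001628 - j0.3653 A.
Step 7 — Convert to polar: |I| = 0.3653 A, ∠I = -90.0°.

I = 0.3653∠-90.0° A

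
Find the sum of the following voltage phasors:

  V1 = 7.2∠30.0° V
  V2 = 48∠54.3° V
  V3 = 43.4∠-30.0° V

Step 1 — Convert each phasor to rectangular form:
  V1 = 7.2·(cos(30.0°) + j·sin(30.0°)) = 6.235 + j3.6 V
  V2 = 48·(cos(54.3°) + j·sin(54.3°)) = 28.01 + j38.98 V
  V3 = 43.4·(cos(-30.0°) + j·sin(-30.0°)) = 37.59 - j21.7 V
Step 2 — Sum components: V_total = 71.83 + j20.88 V.
Step 3 — Convert to polar: |V_total| = 74.8 V, ∠V_total = 16.2°.

V_total = 74.8∠16.2° V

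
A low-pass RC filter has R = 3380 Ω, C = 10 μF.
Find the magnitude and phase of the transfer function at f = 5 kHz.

Step 1 — Angular frequency: ω = 2π·5000 = 3.142e+04 rad/s.
Step 2 — Transfer function: H(jω) = 1/(1 + jωRC).
Step 3 — Denominator: 1 + jωRC = 1 + j·3.142e+04·3380·1e-05 = 1 + j1062.
Step 4 — H = 8.869e-07 - j0.0009417.
Step 5 — Magnitude: |H| = 0.0009417 (-60.5 dB); phase: φ = -89.9°.

|H| = 0.0009417 (-60.5 dB), φ = -89.9°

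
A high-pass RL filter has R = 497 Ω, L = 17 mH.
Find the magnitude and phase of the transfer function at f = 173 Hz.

Step 1 — Angular frequency: ω = 2π·173 = 1087 rad/s.
Step 2 — Transfer function: H(jω) = jωL/(R + jωL).
Step 3 — Numerator jωL = j·18.48; denominator R + jωL = 497 + j18.48.
Step 4 — H = 0.001381 + j0.03713.
Step 5 — Magnitude: |H| = 0.03716 (-28.6 dB); phase: φ = 87.9°.

|H| = 0.03716 (-28.6 dB), φ = 87.9°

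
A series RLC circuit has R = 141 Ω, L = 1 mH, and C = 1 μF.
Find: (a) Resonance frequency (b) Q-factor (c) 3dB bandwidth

Step 1 — Resonance: ω₀ = 1/√(LC) = 1/√(0.001·1e-06) = 3.162e+04 rad/s.
Step 2 — f₀ = ω₀/(2π) = 5033 Hz.
Step 3 — Series Q: Q = ω₀L/R = 3.162e+04·0.001/141 = 0.2243.
Step 4 — Bandwidth: Δω = ω₀/Q = 1.41e+05 rad/s; BW = Δω/(2π) = 2.244e+04 Hz.

(a) f₀ = 5033 Hz  (b) Q = 0.2243  (c) BW = 2.244e+04 Hz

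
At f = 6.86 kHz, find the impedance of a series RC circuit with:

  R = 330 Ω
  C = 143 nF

Step 1 — Angular frequency: ω = 2π·f = 2π·6860 = 4.31e+04 rad/s.
Step 2 — Component impedances:
  R: Z = R = 330 Ω
  C: Z = 1/(jωC) = -j/(ω·C) = 0 - j162.2 Ω
Step 3 — Series combination: Z_total = R + C = 330 - j162.2 Ω = 367.7∠-26.2° Ω.

Z = 330 - j162.2 Ω = 367.7∠-26.2° Ω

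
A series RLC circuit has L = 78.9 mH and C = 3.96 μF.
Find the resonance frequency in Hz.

Step 1 — Resonance condition Im(Z)=0 gives ω₀ = 1/√(LC).
Step 2 — ω₀ = 1/√(0.0789·3.96e-06) = 1789 rad/s.
Step 3 — f₀ = ω₀/(2π) = 284.7 Hz.

f₀ = 284.7 Hz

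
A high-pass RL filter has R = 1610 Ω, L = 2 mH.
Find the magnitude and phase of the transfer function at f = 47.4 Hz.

Step 1 — Angular frequency: ω = 2π·47.4 = 297.8 rad/s.
Step 2 — Transfer function: H(jω) = jωL/(R + jωL).
Step 3 — Numerator jωL = j·0.5956; denominator R + jωL = 1610 + j0.5956.
Step 4 — H = 1.369e-07 + j0.00037.
Step 5 — Magnitude: |H| = 0.00037 (-68.6 dB); phase: φ = 90.0°.

|H| = 0.00037 (-68.6 dB), φ = 90.0°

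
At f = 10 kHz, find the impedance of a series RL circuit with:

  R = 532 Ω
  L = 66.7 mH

Step 1 — Angular frequency: ω = 2π·f = 2π·1e+04 = 6.283e+04 rad/s.
Step 2 — Component impedances:
  R: Z = R = 532 Ω
  L: Z = jωL = j·6.283e+04·0.0667 = 0 + j4191 Ω
Step 3 — Series combination: Z_total = R + L = 532 + j4191 Ω = 4225∠82.8° Ω.

Z = 532 + j4191 Ω = 4225∠82.8° Ω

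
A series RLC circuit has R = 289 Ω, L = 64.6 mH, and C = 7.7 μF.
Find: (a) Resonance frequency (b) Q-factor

Step 1 — Resonance condition Im(Z)=0 gives ω₀ = 1/√(LC).
Step 2 — ω₀ = 1/√(0.0646·7.7e-06) = 1418 rad/s.
Step 3 — f₀ = ω₀/(2π) = 225.7 Hz.
Step 4 — Series Q: Q = ω₀L/R = 1418·0.0646/289 = 0.3169.

(a) f₀ = 225.7 Hz  (b) Q = 0.3169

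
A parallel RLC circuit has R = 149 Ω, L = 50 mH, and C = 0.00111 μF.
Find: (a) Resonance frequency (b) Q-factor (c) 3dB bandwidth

Step 1 — Resonance: ω₀ = 1/√(LC) = 1/√(0.05·1.11e-09) = 1.342e+05 rad/s.
Step 2 — f₀ = ω₀/(2π) = 2.136e+04 Hz.
Step 3 — Parallel Q: Q = R/(ω₀L) = 149/(1.342e+05·0.05) = 0.0222.
Step 4 — Bandwidth: Δω = ω₀/Q = 6.046e+06 rad/s; BW = Δω/(2π) = 9.623e+05 Hz.

(a) f₀ = 2.136e+04 Hz  (b) Q = 0.0222  (c) BW = 9.623e+05 Hz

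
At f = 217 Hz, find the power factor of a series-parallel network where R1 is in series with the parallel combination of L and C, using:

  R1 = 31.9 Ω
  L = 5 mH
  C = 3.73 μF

Step 1 — Angular frequency: ω = 2π·f = 2π·217 = 1363 rad/s.
Step 2 — Component impedances:
  R1: Z = R = 31.9 Ω
  L: Z = jωL = j·1363·0.005 = 0 + j6.817 Ω
  C: Z = 1/(jωC) = -j/(ω·C) = 0 - j196.6 Ω
Step 3 — Parallel branch: L || C = 1/(1/L + 1/C) = 0 + j7.062 Ω.
Step 4 — Series with R1: Z_total = R1 + (L || C) = 31.9 + j7.062 Ω = 32.67∠12.5° Ω.
Step 5 — Power factor: PF = cos(φ) = Re(Z)/|Z| = 31.9/32.67 = 0.9764.
Step 6 — Type: Im(Z) = 7.062 ⇒ lagging (phase φ = 12.5°).

PF = 0.9764 (lagging, φ = 12.5°)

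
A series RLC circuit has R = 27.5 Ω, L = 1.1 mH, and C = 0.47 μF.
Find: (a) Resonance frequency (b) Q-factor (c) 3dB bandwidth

Step 1 — Resonance: ω₀ = 1/√(LC) = 1/√(0.0011·4.7e-07) = 4.398e+04 rad/s.
Step 2 — f₀ = ω₀/(2π) = 7000 Hz.
Step 3 — Series Q: Q = ω₀L/R = 4.398e+04·0.0011/27.5 = 1.759.
Step 4 — Bandwidth: Δω = ω₀/Q = 2.5e+04 rad/s; BW = Δω/(2π) = 3979 Hz.

(a) f₀ = 7000 Hz  (b) Q = 1.759  (c) BW = 3979 Hz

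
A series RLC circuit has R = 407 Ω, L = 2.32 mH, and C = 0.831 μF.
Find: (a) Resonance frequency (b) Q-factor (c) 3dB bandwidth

Step 1 — Resonance condition Im(Z)=0 gives ω₀ = 1/√(LC).
Step 2 — ω₀ = 1/√(0.00232·8.31e-07) = 2.277e+04 rad/s.
Step 3 — f₀ = ω₀/(2π) = 3625 Hz.
Step 4 — Series Q: Q = ω₀L/R = 2.277e+04·0.00232/407 = 0.1298.
Step 5 — 3dB bandwidth: Δω = ω₀/Q = 1.754e+05 rad/s; BW = Δω/(2π) = 2.792e+04 Hz.

(a) f₀ = 3625 Hz  (b) Q = 0.1298  (c) BW = 2.792e+04 Hz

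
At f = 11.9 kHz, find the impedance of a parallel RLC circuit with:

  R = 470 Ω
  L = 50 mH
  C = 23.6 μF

Step 1 — Angular frequency: ω = 2π·f = 2π·1.19e+04 = 7.477e+04 rad/s.
Step 2 — Component impedances:
  R: Z = R = 470 Ω
  L: Z = jωL = j·7.477e+04·0.05 = 0 + j3738 Ω
  C: Z = 1/(jωC) = -j/(ω·C) = 0 - j0.5667 Ω
Step 3 — Parallel combination: 1/Z_total = 1/R + 1/L + 1/C; Z_total = 0.0006835 - j0.5668 Ω = 0.5668∠-89.9° Ω.

Z = 0.0006835 - j0.5668 Ω = 0.5668∠-89.9° Ω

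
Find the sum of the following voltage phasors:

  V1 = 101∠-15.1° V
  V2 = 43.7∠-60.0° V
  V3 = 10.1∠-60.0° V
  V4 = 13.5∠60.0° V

Step 1 — Convert each phasor to rectangular form:
  V1 = 101·(cos(-15.1°) + j·sin(-15.1°)) = 97.51 - j26.31 V
  V2 = 43.7·(cos(-60.0°) + j·sin(-60.0°)) = 21.85 - j37.85 V
  V3 = 10.1·(cos(-60.0°) + j·sin(-60.0°)) = 5.05 - j8.747 V
  V4 = 13.5·(cos(60.0°) + j·sin(60.0°)) = 6.75 + j11.69 V
Step 2 — Sum components: V_total = 131.2 - j61.21 V.
Step 3 — Convert to polar: |V_total| = 144.7 V, ∠V_total = -25.0°.

V_total = 144.7∠-25.0° V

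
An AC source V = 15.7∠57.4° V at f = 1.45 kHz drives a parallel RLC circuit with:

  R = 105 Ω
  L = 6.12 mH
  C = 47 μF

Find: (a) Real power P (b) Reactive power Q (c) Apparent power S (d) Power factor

Step 1 — Angular frequency: ω = 2π·f = 2π·1450 = 9111 rad/s.
Step 2 — Component impedances:
  R: Z = R = 105 Ω
  L: Z = jωL = j·9111·0.00612 = 0 + j55.76 Ω
  C: Z = 1/(jωC) = -j/(ω·C) = 0 - j2.335 Ω
Step 3 — Parallel combination: 1/Z_total = 1/R + 1/L + 1/C; Z_total = 0.05655 - j2.436 Ω = 2.437∠-88.7° Ω.
Step 4 — Source phasor: V = 15.7∠57.4° V = 8.459 + j13.23 V.
Step 5 — Current: I = V / Z = -5.346 + j3.596 A = 6.443∠146.1° A.
Step 6 — Complex power: S = V·I* = 2.348 - j101.1 VA.
Step 7 — Real power: P = Re(S) = 2.348 W.
Step 8 — Reactive power: Q = Im(S) = -101.1 VAR.
Step 9 — Apparent power: |S| = 101.2 VA.
Step 10 — Power factor: PF = P/|S| = 0.02321 (leading).

(a) P = 2.348 W  (b) Q = -101.1 VAR  (c) S = 101.2 VA  (d) PF = 0.02321 (leading)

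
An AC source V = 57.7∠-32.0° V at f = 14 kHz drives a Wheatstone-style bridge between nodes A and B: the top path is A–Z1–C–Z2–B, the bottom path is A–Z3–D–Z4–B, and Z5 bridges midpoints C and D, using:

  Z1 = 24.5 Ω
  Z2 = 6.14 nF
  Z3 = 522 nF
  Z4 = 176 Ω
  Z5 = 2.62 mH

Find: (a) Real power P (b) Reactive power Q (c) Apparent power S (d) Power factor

Step 1 — Angular frequency: ω = 2π·f = 2π·1.4e+04 = 8.796e+04 rad/s.
Step 2 — Component impedances:
  Z1: Z = R = 24.5 Ω
  Z2: Z = 1/(jωC) = -j/(ω·C) = 0 - j1852 Ω
  Z3: Z = 1/(jωC) = -j/(ω·C) = 0 - j21.78 Ω
  Z4: Z = R = 176 Ω
  Z5: Z = jωL = j·8.796e+04·0.00262 = 0 + j230.5 Ω
Step 3 — Bridge requires nodal analysis (the Z5 bridge couples midpoints C and D, so the two paths cannot be reduced to a simple series/parallel combination). Setting node B to ground and injecting 1 A at node A, the 3-node admittance system at A, C, D solves to V_A = Z_AB = 170 - j40.1 Ω = 174.6∠-13.3° Ω.
Step 4 — Source phasor: V = 57.7∠-32.0° V = 48.93 - j30.58 V.
Step 5 — Current: I = V / Z = 0.3129 - j0.1061 A = 0.3304∠-18.7° A.
Step 6 — Complex power: S = V·I* = 18.55 - j4.378 VA.
Step 7 — Real power: P = Re(S) = 18.55 W.
Step 8 — Reactive power: Q = Im(S) = -4.378 VAR.
Step 9 — Apparent power: |S| = 19.06 VA.
Step 10 — Power factor: PF = P/|S| = 0.9733 (leading).

(a) P = 18.55 W  (b) Q = -4.378 VAR  (c) S = 19.06 VA  (d) PF = 0.9733 (leading)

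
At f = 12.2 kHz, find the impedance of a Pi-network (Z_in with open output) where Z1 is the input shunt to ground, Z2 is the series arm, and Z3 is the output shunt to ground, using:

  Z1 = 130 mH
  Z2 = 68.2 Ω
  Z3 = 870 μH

Step 1 — Angular frequency: ω = 2π·f = 2π·1.22e+04 = 7.665e+04 rad/s.
Step 2 — Component impedances:
  Z1: Z = jωL = j·7.665e+04·0.13 = 0 + j9965 Ω
  Z2: Z = R = 68.2 Ω
  Z3: Z = jωL = j·7.665e+04·0.00087 = 0 + j66.69 Ω
Step 3 — With open output, the series arm Z2 and the output shunt Z3 appear in series to ground: Z2 + Z3 = 68.2 + j66.69 Ω.
Step 4 — Parallel with input shunt Z1: Z_in = Z1 || (Z2 + Z3) = 67.29 + j66.7 Ω = 94.75∠44.7° Ω.

Z = 67.29 + j66.7 Ω = 94.75∠44.7° Ω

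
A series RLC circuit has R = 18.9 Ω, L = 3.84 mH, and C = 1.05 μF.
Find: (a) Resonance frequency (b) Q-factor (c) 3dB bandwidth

Step 1 — Resonance condition Im(Z)=0 gives ω₀ = 1/√(LC).
Step 2 — ω₀ = 1/√(0.00384·1.05e-06) = 1.575e+04 rad/s.
Step 3 — f₀ = ω₀/(2π) = 2506 Hz.
Step 4 — Series Q: Q = ω₀L/R = 1.575e+04·0.00384/18.9 = 3.2.
Step 5 — 3dB bandwidth: Δω = ω₀/Q = 4922 rad/s; BW = Δω/(2π) = 783.3 Hz.

(a) f₀ = 2506 Hz  (b) Q = 3.2  (c) BW = 783.3 Hz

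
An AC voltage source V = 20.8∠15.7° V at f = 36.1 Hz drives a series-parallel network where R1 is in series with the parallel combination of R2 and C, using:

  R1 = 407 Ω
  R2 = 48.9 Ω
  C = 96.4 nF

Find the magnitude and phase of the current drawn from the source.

Step 1 — Angular frequency: ω = 2π·f = 2π·36.1 = 226.8 rad/s.
Step 2 — Component impedances:
  R1: Z = R = 407 Ω
  R2: Z = R = 48.9 Ω
  C: Z = 1/(jωC) = -j/(ω·C) = 0 - j4.573e+04 Ω
Step 3 — Parallel branch: R2 || C = 1/(1/R2 + 1/C) = 48.9 - j0.05229 Ω.
Step 4 — Series with R1: Z_total = R1 + (R2 || C) = 455.9 - j0.05229 Ω = 455.9∠-0.0° Ω.
Step 5 — Source phasor: V = 20.8∠15.7° V = 20.02 + j5.628 V.
Step 6 — Ohm's law: I = V / Z_total = (20.02 + j5.628) / (455.9 - j0.05229) = 0.04392 + j0.01235 A.
Step 7 — Convert to polar: |I| = 0.04562 A, ∠I = 15.7°.

I = 0.04562∠15.7° A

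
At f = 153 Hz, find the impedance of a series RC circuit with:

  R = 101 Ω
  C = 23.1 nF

Step 1 — Angular frequency: ω = 2π·f = 2π·153 = 961.3 rad/s.
Step 2 — Component impedances:
  R: Z = R = 101 Ω
  C: Z = 1/(jωC) = -j/(ω·C) = 0 - j4.503e+04 Ω
Step 3 — Series combination: Z_total = R + C = 101 - j4.503e+04 Ω = 4.503e+04∠-89.9° Ω.

Z = 101 - j4.503e+04 Ω = 4.503e+04∠-89.9° Ω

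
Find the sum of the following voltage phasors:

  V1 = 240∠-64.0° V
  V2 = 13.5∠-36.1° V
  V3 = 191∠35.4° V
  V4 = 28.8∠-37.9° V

Step 1 — Convert each phasor to rectangular form:
  V1 = 240·(cos(-64.0°) + j·sin(-64.0°)) = 105.2 - j215.7 V
  V2 = 13.5·(cos(-36.1°) + j·sin(-36.1°)) = 10.91 - j7.954 V
  V3 = 191·(cos(35.4°) + j·sin(35.4°)) = 155.7 + j110.6 V
  V4 = 28.8·(cos(-37.9°) + j·sin(-37.9°)) = 22.73 - j17.69 V
Step 2 — Sum components: V_total = 294.5 - j130.7 V.
Step 3 — Convert to polar: |V_total| = 322.2 V, ∠V_total = -23.9°.

V_total = 322.2∠-23.9° V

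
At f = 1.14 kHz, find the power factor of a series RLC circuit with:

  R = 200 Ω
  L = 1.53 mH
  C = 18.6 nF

Step 1 — Angular frequency: ω = 2π·f = 2π·1140 = 7163 rad/s.
Step 2 — Component impedances:
  R: Z = R = 200 Ω
  L: Z = jωL = j·7163·0.00153 = 0 + j10.96 Ω
  C: Z = 1/(jωC) = -j/(ω·C) = 0 - j7506 Ω
Step 3 — Series combination: Z_total = R + L + C = 200 - j7495 Ω = 7498∠-88.5° Ω.
Step 4 — Power factor: PF = cos(φ) = Re(Z)/|Z| = 200/7497.6 = 0.02668.
Step 5 — Type: Im(Z) = -7495 ⇒ leading (phase φ = -88.5°).

PF = 0.02668 (leading, φ = -88.5°)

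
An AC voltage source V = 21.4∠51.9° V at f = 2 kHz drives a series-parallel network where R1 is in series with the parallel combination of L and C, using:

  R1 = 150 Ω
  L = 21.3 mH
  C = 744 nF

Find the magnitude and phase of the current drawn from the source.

Step 1 — Angular frequency: ω = 2π·f = 2π·2000 = 1.257e+04 rad/s.
Step 2 — Component impedances:
  R1: Z = R = 150 Ω
  L: Z = jωL = j·1.257e+04·0.0213 = 0 + j267.7 Ω
  C: Z = 1/(jωC) = -j/(ω·C) = 0 - j107 Ω
Step 3 — Parallel branch: L || C = 1/(1/L + 1/C) = 0 - j178.1 Ω.
Step 4 — Series with R1: Z_total = R1 + (L || C) = 150 - j178.1 Ω = 232.9∠-49.9° Ω.
Step 5 — Source phasor: V = 21.4∠51.9° V = 13.2 + j16.84 V.
Step 6 — Ohm's law: I = V / Z_total = (13.2 + j16.84) / (150 - j178.1) = -0.0188 + j0.08995 A.
Step 7 — Convert to polar: |I| = 0.09189 A, ∠I = 101.8°.

I = 0.09189∠101.8° A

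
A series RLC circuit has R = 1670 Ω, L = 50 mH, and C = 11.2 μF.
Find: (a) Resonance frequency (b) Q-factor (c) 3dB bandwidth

Step 1 — Resonance condition Im(Z)=0 gives ω₀ = 1/√(LC).
Step 2 — ω₀ = 1/√(0.05·1.12e-05) = 1336 rad/s.
Step 3 — f₀ = ω₀/(2π) = 212.7 Hz.
Step 4 — Series Q: Q = ω₀L/R = 1336·0.05/1670 = 0.04001.
Step 5 — 3dB bandwidth: Δω = ω₀/Q = 3.34e+04 rad/s; BW = Δω/(2π) = 5316 Hz.

(a) f₀ = 212.7 Hz  (b) Q = 0.04001  (c) BW = 5316 Hz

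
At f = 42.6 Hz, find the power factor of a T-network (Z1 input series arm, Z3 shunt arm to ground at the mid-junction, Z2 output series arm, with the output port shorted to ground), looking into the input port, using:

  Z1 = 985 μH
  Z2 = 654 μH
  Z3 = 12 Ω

Step 1 — Angular frequency: ω = 2π·f = 2π·42.6 = 267.7 rad/s.
Step 2 — Component impedances:
  Z1: Z = jωL = j·267.7·0.000985 = 0 + j0.2636 Ω
  Z2: Z = jωL = j·267.7·0.000654 = 0 + j0.1751 Ω
  Z3: Z = R = 12 Ω
Step 3 — With the output port shorted to ground, the output series arm Z2 runs from the junction to ground; the shunt arm Z3 also runs from the junction to ground. They appear in parallel: Z3 || Z2 = 0.002553 + j0.175 Ω.
Step 4 — Series with input arm Z1: Z_in = Z1 + (Z3 || Z2) = 0.002553 + j0.4387 Ω = 0.4387∠89.7° Ω.
Step 5 — Power factor: PF = cos(φ) = Re(Z)/|Z| = 0.0025531/0.43867 = 0.00582.
Step 6 — Type: Im(Z) = 0.4387 ⇒ lagging (phase φ = 89.7°).

PF = 0.00582 (lagging, φ = 89.7°)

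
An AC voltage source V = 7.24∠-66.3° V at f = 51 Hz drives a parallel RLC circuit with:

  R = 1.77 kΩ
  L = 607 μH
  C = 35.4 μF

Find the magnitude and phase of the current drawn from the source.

Step 1 — Angular frequency: ω = 2π·f = 2π·51 = 320.4 rad/s.
Step 2 — Component impedances:
  R: Z = R = 1770 Ω
  L: Z = jωL = j·320.4·0.000607 = 0 + j0.1945 Ω
  C: Z = 1/(jωC) = -j/(ω·C) = 0 - j88.15 Ω
Step 3 — Parallel combination: 1/Z_total = 1/R + 1/L + 1/C; Z_total = 2.147e-05 + j0.1949 Ω = 0.1949∠90.0° Ω.
Step 4 — Source phasor: V = 7.24∠-66.3° V = 2.91 - j6.629 V.
Step 5 — Ohm's law: I = V / Z_total = (2.91 - j6.629) / (2.147e-05 + j0.1949) = -34.01 - j14.93 A.
Step 6 — Convert to polar: |I| = 37.14 A, ∠I = -156.3°.

I = 37.14∠-156.3° A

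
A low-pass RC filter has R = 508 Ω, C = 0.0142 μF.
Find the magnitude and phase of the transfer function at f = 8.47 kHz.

Step 1 — Angular frequency: ω = 2π·8470 = 5.322e+04 rad/s.
Step 2 — Transfer function: H(jω) = 1/(1 + jωRC).
Step 3 — Denominator: 1 + jωRC = 1 + j·5.322e+04·508·1.42e-08 = 1 + j0.3839.
Step 4 — H = 0.8716 - j0.3346.
Step 5 — Magnitude: |H| = 0.9336 (-0.6 dB); phase: φ = -21.0°.

|H| = 0.9336 (-0.6 dB), φ = -21.0°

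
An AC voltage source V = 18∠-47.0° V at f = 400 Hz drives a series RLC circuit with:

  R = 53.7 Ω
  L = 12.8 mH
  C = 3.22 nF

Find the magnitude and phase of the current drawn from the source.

Step 1 — Angular frequency: ω = 2π·f = 2π·400 = 2513 rad/s.
Step 2 — Component impedances:
  R: Z = R = 53.7 Ω
  L: Z = jωL = j·2513·0.0128 = 0 + j32.17 Ω
  C: Z = 1/(jωC) = -j/(ω·C) = 0 - j1.236e+05 Ω
Step 3 — Series combination: Z_total = R + L + C = 53.7 - j1.235e+05 Ω = 1.235e+05∠-90.0° Ω.
Step 4 — Source phasor: V = 18∠-47.0° V = 12.28 - j13.16 V.
Step 5 — Ohm's law: I = V / Z_total = (12.28 - j13.16) / (53.7 - j1.235e+05) = 0.0001066 + j9.933e-05 A.
Step 6 — Convert to polar: |I| = 0.0001457 A, ∠I = 43.0°.

I = 0.0001457∠43.0° A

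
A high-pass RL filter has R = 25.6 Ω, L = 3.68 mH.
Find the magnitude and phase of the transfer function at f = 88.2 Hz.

Step 1 — Angular frequency: ω = 2π·88.2 = 554.2 rad/s.
Step 2 — Transfer function: H(jω) = jωL/(R + jωL).
Step 3 — Numerator jωL = j·2.039; denominator R + jωL = 25.6 + j2.039.
Step 4 — H = 0.006306 + j0.07916.
Step 5 — Magnitude: |H| = 0.07941 (-22.0 dB); phase: φ = 85.4°.

|H| = 0.07941 (-22.0 dB), φ = 85.4°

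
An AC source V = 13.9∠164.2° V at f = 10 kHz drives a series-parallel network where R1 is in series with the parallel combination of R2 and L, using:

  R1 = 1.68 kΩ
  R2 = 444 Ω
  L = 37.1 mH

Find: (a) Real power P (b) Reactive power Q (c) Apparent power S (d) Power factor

Step 1 — Angular frequency: ω = 2π·f = 2π·1e+04 = 6.283e+04 rad/s.
Step 2 — Component impedances:
  R1: Z = R = 1680 Ω
  R2: Z = R = 444 Ω
  L: Z = jωL = j·6.283e+04·0.0371 = 0 + j2331 Ω
Step 3 — Parallel branch: R2 || L = 1/(1/R2 + 1/L) = 428.5 + j81.61 Ω.
Step 4 — Series with R1: Z_total = R1 + (R2 || L) = 2108 + j81.61 Ω = 2110∠2.2° Ω.
Step 5 — Source phasor: V = 13.9∠164.2° V = -13.37 + j3.785 V.
Step 6 — Current: I = V / Z = -0.006265 + j0.002037 A = 0.006588∠162.0° A.
Step 7 — Complex power: S = V·I* = 0.0915 + j0.003541 VA.
Step 8 — Real power: P = Re(S) = 0.0915 W.
Step 9 — Reactive power: Q = Im(S) = 0.003541 VAR.
Step 10 — Apparent power: |S| = 0.09157 VA.
Step 11 — Power factor: PF = P/|S| = 0.9993 (lagging).

(a) P = 0.0915 W  (b) Q = 0.003541 VAR  (c) S = 0.09157 VA  (d) PF = 0.9993 (lagging)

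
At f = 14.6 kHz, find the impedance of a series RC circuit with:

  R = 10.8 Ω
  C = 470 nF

Step 1 — Angular frequency: ω = 2π·f = 2π·1.46e+04 = 9.173e+04 rad/s.
Step 2 — Component impedances:
  R: Z = R = 10.8 Ω
  C: Z = 1/(jωC) = -j/(ω·C) = 0 - j23.19 Ω
Step 3 — Series combination: Z_total = R + C = 10.8 - j23.19 Ω = 25.58∠-65.0° Ω.

Z = 10.8 - j23.19 Ω = 25.58∠-65.0° Ω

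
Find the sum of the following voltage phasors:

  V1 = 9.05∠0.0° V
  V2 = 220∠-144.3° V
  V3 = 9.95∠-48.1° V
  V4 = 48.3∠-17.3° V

Step 1 — Convert each phasor to rectangular form:
  V1 = 9.05·(cos(0.0°) + j·sin(0.0°)) = 9.05 V
  V2 = 220·(cos(-144.3°) + j·sin(-144.3°)) = -178.7 - j128.4 V
  V3 = 9.95·(cos(-48.1°) + j·sin(-48.1°)) = 6.645 - j7.406 V
  V4 = 48.3·(cos(-17.3°) + j·sin(-17.3°)) = 46.11 - j14.36 V
Step 2 — Sum components: V_total = -116.8 - j150.1 V.
Step 3 — Convert to polar: |V_total| = 190.3 V, ∠V_total = -127.9°.

V_total = 190.3∠-127.9° V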